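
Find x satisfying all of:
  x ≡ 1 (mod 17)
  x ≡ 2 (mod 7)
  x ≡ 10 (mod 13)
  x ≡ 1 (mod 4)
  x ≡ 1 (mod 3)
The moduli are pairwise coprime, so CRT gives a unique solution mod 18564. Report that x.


Product of moduli M = 17 · 7 · 13 · 4 · 3 = 18564.
Merge one congruence at a time:
  Start: x ≡ 1 (mod 17).
  Combine with x ≡ 2 (mod 7); new modulus lcm = 119.
    Write x = 1 + 17·t and substitute into x ≡ 2 (mod 7): 17·t ≡ 2 − 1 = 1 (mod 7).
    Reduce coefficients mod 7: 3·t ≡ 1 (mod 7).
    The inverse of 3 mod 7 is 5 (since 3·5 = 15 = 2·7 + 1), so t ≡ 5·1 = 5 ≡ 5 (mod 7).
    Then x = 1 + 17·5 = 86, valid modulo lcm(17, 7) = 119: x ≡ 86 (mod 119).
  Combine with x ≡ 10 (mod 13); new modulus lcm = 1547.
    Write x = 86 + 119·t and substitute into x ≡ 10 (mod 13): 119·t ≡ 10 − 86 = -76 (mod 13).
    Reduce coefficients mod 13: 2·t ≡ 2 (mod 13).
    The inverse of 2 mod 13 is 7 (since 2·7 = 14 = 1·13 + 1), so t ≡ 7·2 = 14 ≡ 1 (mod 13).
    Then x = 86 + 119·1 = 205, valid modulo lcm(119, 13) = 1547: x ≡ 205 (mod 1547).
  Combine with x ≡ 1 (mod 4); new modulus lcm = 6188.
    Write x = 205 + 1547·t and substitute into x ≡ 1 (mod 4): 1547·t ≡ 1 − 205 = -204 (mod 4).
    Reduce coefficients mod 4: 3·t ≡ 0 (mod 4).
    The inverse of 3 mod 4 is 3 (since 3·3 = 9 = 2·4 + 1), so t ≡ 3·0 = 0 ≡ 0 (mod 4).
    Then x = 205 + 1547·0 = 205, valid modulo lcm(1547, 4) = 6188: x ≡ 205 (mod 6188).
  Combine with x ≡ 1 (mod 3); new modulus lcm = 18564.
    Write x = 205 + 6188·t and substitute into x ≡ 1 (mod 3): 6188·t ≡ 1 − 205 = -204 (mod 3).
    Reduce coefficients mod 3: 2·t ≡ 0 (mod 3).
    The inverse of 2 mod 3 is 2 (since 2·2 = 4 = 1·3 + 1), so t ≡ 2·0 = 0 ≡ 0 (mod 3).
    Then x = 205 + 6188·0 = 205, valid modulo lcm(6188, 3) = 18564: x ≡ 205 (mod 18564).
Verify against each original: 205 mod 17 = 1, 205 mod 7 = 2, 205 mod 13 = 10, 205 mod 4 = 1, 205 mod 3 = 1.

x ≡ 205 (mod 18564).


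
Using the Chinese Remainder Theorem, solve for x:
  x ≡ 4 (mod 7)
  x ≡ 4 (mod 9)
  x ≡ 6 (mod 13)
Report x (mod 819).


Moduli 7, 9, 13 are pairwise coprime; by CRT there is a unique solution modulo M = 7 · 9 · 13 = 819.
Solve pairwise, accumulating the modulus:
  Start with x ≡ 4 (mod 7).
  Combine with x ≡ 4 (mod 9): since gcd(7, 9) = 1, we get a unique residue mod 63.
    Write x = 4 + 7·t and substitute into x ≡ 4 (mod 9): 7·t ≡ 4 − 4 = 0 (mod 9).
    The inverse of 7 mod 9 is 4 (since 7·4 = 28 = 3·9 + 1), so t ≡ 4·0 = 0 ≡ 0 (mod 9).
    Then x = 4 + 7·0 = 4, valid modulo lcm(7, 9) = 63: x ≡ 4 (mod 63).
  Combine with x ≡ 6 (mod 13): since gcd(63, 13) = 1, we get a unique residue mod 819.
    Write x = 4 + 63·t and substitute into x ≡ 6 (mod 13): 63·t ≡ 6 − 4 = 2 (mod 13).
    Reduce coefficients mod 13: 11·t ≡ 2 (mod 13).
    The inverse of 11 mod 13 is 6 (since 11·6 = 66 = 5·13 + 1), so t ≡ 6·2 = 12 ≡ 12 (mod 13).
    Then x = 4 + 63·12 = 760, valid modulo lcm(63, 13) = 819: x ≡ 760 (mod 819).
Verify: 760 mod 7 = 4 ✓, 760 mod 9 = 4 ✓, 760 mod 13 = 6 ✓.

x ≡ 760 (mod 819).


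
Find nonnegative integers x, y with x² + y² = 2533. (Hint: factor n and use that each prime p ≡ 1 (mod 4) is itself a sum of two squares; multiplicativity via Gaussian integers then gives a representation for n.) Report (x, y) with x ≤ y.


Step 1: Factor n = 2533 = 17 · 149.
Step 2: Check the mod-4 condition on each prime factor: 17 ≡ 1 (mod 4), exponent 1; 149 ≡ 1 (mod 4), exponent 1.
All primes ≡ 3 (mod 4) appear to even exponent (or don't appear), so by the two-squares theorem n IS expressible as a sum of two squares.
Step 3: Build a representation. Here n = 17 · 149 is a product of primes ≡ 1 (mod 4). Each prime p ≡ 1 (mod 4) is itself a sum of two squares; find a² by testing p − a² for a perfect square:
  17: 17 − 1² = 16 = 4² ⇒ 17 = 1² + 4².
  149: 149 − 1² = 148, 149 − 2² = 145, 149 − 3² = 140, 149 − 4² = 133, 149 − 5² = 124, 149 − 6² = 113, 149 − 7² = 100 = 10² ⇒ 149 = 7² + 10².
  Combine using the Brahmagupta–Fibonacci identity (a² + b²)(c² + d²) = (ac − bd)² + (ad + bc)² = (ac + bd)² + (ad − bc)²:
  17 · 149 = 2533: from (1² + 4²)(7² + 10²), take (1·7 − 4·10, 1·10 + 4·7) = (7 − 40, 10 + 28) = (-33, 38); dropping signs (only squares matter) gives (33, 38); check 33² + 38² = 1089 + 1444 = 2533 ✓.
Step 4: Order so x ≤ y and verify: 33² + 38² = 1089 + 1444 = 2533 = n. ✓

n = 2533 = 33² + 38² (one valid representation with x ≤ y).


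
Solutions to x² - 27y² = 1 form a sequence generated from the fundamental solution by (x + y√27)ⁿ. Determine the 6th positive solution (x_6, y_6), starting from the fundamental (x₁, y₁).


Step 1: Find the fundamental solution (x₁, y₁) of x² - 27y² = 1.
  Expand √27 as a continued fraction. a₀ = ⌊√27⌋ = 5; iterate m_{k+1} = d_k·a_k − m_k, d_{k+1} = (27 − m_{k+1}²)/d_k, a_{k+1} = ⌊(a₀ + m_{k+1})/d_{k+1}⌋ (starting m₀ = 0, d₀ = 1), with convergents p_k = a_k·p_{k-1} + p_{k-2}, q_k = a_k·q_{k-1} + q_{k-2} (p₋₁ = 1, q₋₁ = 0):
  k = 0: a₀ = 5; p₀/q₀ = 5/1; p₀² − 27·q₀² = 25 − 27 = -2.
  k = 1: m = 5, d = 2, a = ⌊(5 + 5)/2⌋ = 5; p/q = (5·5 + 1)/(5·1 + 0) = 26/5; p² − 27·q² = 676 − 675 = 1.
  The first convergent with p² − 27·q² = 1 gives the fundamental solution (x₁, y₁) = (26, 5).
Step 2: Apply the recurrence (x_{n+1}, y_{n+1}) = (x₁x_n + 27y₁y_n, x₁y_n + y₁x_n) repeatedly.
  From (x_1, y_1) = (26, 5): x_2 = 26·26 + 27·5·5 = 1351; y_2 = 26·5 + 5·26 = 260.
  From (x_2, y_2) = (1351, 260): x_3 = 26·1351 + 27·5·260 = 70226; y_3 = 26·260 + 5·1351 = 13515.
  From (x_3, y_3) = (70226, 13515): x_4 = 26·70226 + 27·5·13515 = 3650401; y_4 = 26·13515 + 5·70226 = 702520.
  From (x_4, y_4) = (3650401, 702520): x_5 = 26·3650401 + 27·5·702520 = 189750626; y_5 = 26·702520 + 5·3650401 = 36517525.
  From (x_5, y_5) = (189750626, 36517525): x_6 = 26·189750626 + 27·5·36517525 = 9863382151; y_6 = 26·36517525 + 5·189750626 = 1898208780.
Step 3: Verify x_6² - 27·y_6² = 97286307456665386801 - 97286307456665386800 = 1 (should be 1). ✓

(x_1, y_1) = (26, 5); (x_6, y_6) = (9863382151, 1898208780).


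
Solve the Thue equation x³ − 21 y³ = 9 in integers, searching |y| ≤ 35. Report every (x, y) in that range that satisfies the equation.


The equation is x³ - 21y³ = 9. For fixed y, x³ = 21·y³ + 9, so a solution requires the RHS to be a perfect cube.
Strategy: iterate y from -35 to 35, compute RHS = 21·y³ + 9, and check whether it is a (positive or negative) perfect cube.
Check small values of y:
  y = 0: RHS = 9 is not a perfect cube.
  y = 1: RHS = 30 is not a perfect cube.
  y = -1: RHS = -12 is not a perfect cube.
  y = 2: RHS = 177 is not a perfect cube.
  y = -2: RHS = -159 is not a perfect cube.
  y = 3: RHS = 576 is not a perfect cube.
  y = -3: RHS = -558 is not a perfect cube.
Continuing the search up to |y| = 35 finds no solutions either.
No (x, y) in the scanned range satisfies the equation.

No integer solutions with |y| ≤ 35.


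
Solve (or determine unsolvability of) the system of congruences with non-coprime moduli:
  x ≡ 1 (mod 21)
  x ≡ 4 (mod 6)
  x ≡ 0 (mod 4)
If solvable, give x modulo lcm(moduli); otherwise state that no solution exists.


Moduli 21, 6, 4 are not pairwise coprime, so CRT works modulo lcm(m_i) when all pairwise compatibility conditions hold.
Pairwise compatibility: gcd(m_i, m_j) must divide a_i - a_j for every pair.
Merge one congruence at a time:
  Start: x ≡ 1 (mod 21).
  Combine with x ≡ 4 (mod 6): gcd(21, 6) = 3; 4 - 1 = 3, which IS divisible by 3, so compatible.
    Write x = 1 + 21·t and substitute into x ≡ 4 (mod 6): 21·t ≡ 4 − 1 = 3 (mod 6).
    Divide the congruence (and modulus) by g = 3: 7·t ≡ 1 (mod 2).
    Reduce coefficients mod 2: 1·t ≡ 1 (mod 2).
    So t ≡ 1 (mod 2).
    Then x = 1 + 21·1 = 22, valid modulo lcm(21, 6) = 42: x ≡ 22 (mod 42).
  Combine with x ≡ 0 (mod 4): gcd(42, 4) = 2; 0 - 22 = -22, which IS divisible by 2, so compatible.
    Write x = 22 + 42·t and substitute into x ≡ 0 (mod 4): 42·t ≡ 0 − 22 = -22 (mod 4).
    Divide the congruence (and modulus) by g = 2: 21·t ≡ -11 (mod 2).
    Reduce coefficients mod 2: 1·t ≡ 1 (mod 2).
    So t ≡ 1 (mod 2).
    Then x = 22 + 42·1 = 64, valid modulo lcm(42, 4) = 84: x ≡ 64 (mod 84).
Verify: 64 mod 21 = 1, 64 mod 6 = 4, 64 mod 4 = 0.

x ≡ 64 (mod 84).


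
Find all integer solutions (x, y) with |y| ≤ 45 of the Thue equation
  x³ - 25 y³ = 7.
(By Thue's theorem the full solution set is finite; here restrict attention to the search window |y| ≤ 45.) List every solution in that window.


The equation is x³ - 25y³ = 7. For fixed y, x³ = 25·y³ + 7, so a solution requires the RHS to be a perfect cube.
Strategy: iterate y from -45 to 45, compute RHS = 25·y³ + 7, and check whether it is a (positive or negative) perfect cube.
Check small values of y:
  y = 0: RHS = 7 is not a perfect cube.
  y = 1: RHS = 32 is not a perfect cube.
  y = -1: RHS = -18 is not a perfect cube.
  y = 2: RHS = 207 is not a perfect cube.
  y = -2: RHS = -193 is not a perfect cube.
  y = 3: RHS = 682 is not a perfect cube.
  y = -3: RHS = -668 is not a perfect cube.
Continuing the search up to |y| = 45 finds no solutions either.
No (x, y) in the scanned range satisfies the equation.

No integer solutions with |y| ≤ 45.


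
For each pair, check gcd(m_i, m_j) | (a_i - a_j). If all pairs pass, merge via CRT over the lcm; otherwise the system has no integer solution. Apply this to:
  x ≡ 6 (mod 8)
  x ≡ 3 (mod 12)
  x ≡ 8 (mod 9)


Moduli 8, 12, 9 are not pairwise coprime, so CRT works modulo lcm(m_i) when all pairwise compatibility conditions hold.
Pairwise compatibility: gcd(m_i, m_j) must divide a_i - a_j for every pair.
Merge one congruence at a time:
  Start: x ≡ 6 (mod 8).
  Combine with x ≡ 3 (mod 12): gcd(8, 12) = 4, and 3 - 6 = -3 is NOT divisible by 4.
    ⇒ system is inconsistent (no integer solution).

No solution (the system is inconsistent).


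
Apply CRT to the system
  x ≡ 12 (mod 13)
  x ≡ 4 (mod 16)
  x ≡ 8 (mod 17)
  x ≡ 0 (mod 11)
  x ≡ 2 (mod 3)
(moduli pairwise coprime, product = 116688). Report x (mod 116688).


Product of moduli M = 13 · 16 · 17 · 11 · 3 = 116688.
Merge one congruence at a time:
  Start: x ≡ 12 (mod 13).
  Combine with x ≡ 4 (mod 16); new modulus lcm = 208.
    Write x = 12 + 13·t and substitute into x ≡ 4 (mod 16): 13·t ≡ 4 − 12 = -8 (mod 16).
    Reduce coefficients mod 16: 13·t ≡ 8 (mod 16).
    The inverse of 13 mod 16 is 5 (since 13·5 = 65 = 4·16 + 1), so t ≡ 5·8 = 40 ≡ 8 (mod 16).
    Then x = 12 + 13·8 = 116, valid modulo lcm(13, 16) = 208: x ≡ 116 (mod 208).
  Combine with x ≡ 8 (mod 17); new modulus lcm = 3536.
    Write x = 116 + 208·t and substitute into x ≡ 8 (mod 17): 208·t ≡ 8 − 116 = -108 (mod 17).
    Reduce coefficients mod 17: 4·t ≡ 11 (mod 17).
    The inverse of 4 mod 17 is 13 (since 4·13 = 52 = 3·17 + 1), so t ≡ 13·11 = 143 ≡ 7 (mod 17).
    Then x = 116 + 208·7 = 1572, valid modulo lcm(208, 17) = 3536: x ≡ 1572 (mod 3536).
  Combine with x ≡ 0 (mod 11); new modulus lcm = 38896.
    Write x = 1572 + 3536·t and substitute into x ≡ 0 (mod 11): 3536·t ≡ 0 − 1572 = -1572 (mod 11).
    Reduce coefficients mod 11: 5·t ≡ 1 (mod 11).
    The inverse of 5 mod 11 is 9 (since 5·9 = 45 = 4·11 + 1), so t ≡ 9·1 = 9 ≡ 9 (mod 11).
    Then x = 1572 + 3536·9 = 33396, valid modulo lcm(3536, 11) = 38896: x ≡ 33396 (mod 38896).
  Combine with x ≡ 2 (mod 3); new modulus lcm = 116688.
    Write x = 33396 + 38896·t and substitute into x ≡ 2 (mod 3): 38896·t ≡ 2 − 33396 = -33394 (mod 3).
    Reduce coefficients mod 3: 1·t ≡ 2 (mod 3).
    So t ≡ 2 (mod 3).
    Then x = 33396 + 38896·2 = 111188, valid modulo lcm(38896, 3) = 116688: x ≡ 111188 (mod 116688).
Verify against each original: 111188 mod 13 = 12, 111188 mod 16 = 4, 111188 mod 17 = 8, 111188 mod 11 = 0, 111188 mod 3 = 2.

x ≡ 111188 (mod 116688).


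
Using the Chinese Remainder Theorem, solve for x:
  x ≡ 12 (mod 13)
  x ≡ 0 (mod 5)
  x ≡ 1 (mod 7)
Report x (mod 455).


Moduli 13, 5, 7 are pairwise coprime; by CRT there is a unique solution modulo M = 13 · 5 · 7 = 455.
Solve pairwise, accumulating the modulus:
  Start with x ≡ 12 (mod 13).
  Combine with x ≡ 0 (mod 5): since gcd(13, 5) = 1, we get a unique residue mod 65.
    Write x = 12 + 13·t and substitute into x ≡ 0 (mod 5): 13·t ≡ 0 − 12 = -12 (mod 5).
    Reduce coefficients mod 5: 3·t ≡ 3 (mod 5).
    The inverse of 3 mod 5 is 2 (since 3·2 = 6 = 1·5 + 1), so t ≡ 2·3 = 6 ≡ 1 (mod 5).
    Then x = 12 + 13·1 = 25, valid modulo lcm(13, 5) = 65: x ≡ 25 (mod 65).
  Combine with x ≡ 1 (mod 7): since gcd(65, 7) = 1, we get a unique residue mod 455.
    Write x = 25 + 65·t and substitute into x ≡ 1 (mod 7): 65·t ≡ 1 − 25 = -24 (mod 7).
    Reduce coefficients mod 7: 2·t ≡ 4 (mod 7).
    The inverse of 2 mod 7 is 4 (since 2·4 = 8 = 1·7 + 1), so t ≡ 4·4 = 16 ≡ 2 (mod 7).
    Then x = 25 + 65·2 = 155, valid modulo lcm(65, 7) = 455: x ≡ 155 (mod 455).
Verify: 155 mod 13 = 12 ✓, 155 mod 5 = 0 ✓, 155 mod 7 = 1 ✓.

x ≡ 155 (mod 455).


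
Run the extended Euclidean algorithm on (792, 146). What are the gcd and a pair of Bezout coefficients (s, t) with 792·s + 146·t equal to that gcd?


Euclidean algorithm on (792, 146) — divide until remainder is 0:
  792 = 5 · 146 + 62
  146 = 2 · 62 + 22
  62 = 2 · 22 + 18
  22 = 1 · 18 + 4
  18 = 4 · 4 + 2
  4 = 2 · 2 + 0
gcd(792, 146) = 2.
Track Bezout coefficients alongside the remainders: start with r₀ = 792 = a·1 + b·0 (s = 1, t = 0) and r₁ = 146 = a·0 + b·1 (s = 0, t = 1); each new remainder r_{k+1} = r_{k-1} − q_k·r_k inherits s_{k+1} = s_{k-1} − q_k·s_k, t_{k+1} = t_{k-1} − q_k·t_k, so r_k = a·s_k + b·t_k at every step:
  q = 5: r = 62, s = 1 − 5·0 = 1, t = 0 − 5·1 = -5  (check: 792·1 + 146·(-5) = 62)
  q = 2: r = 22, s = 0 − 2·1 = -2, t = 1 − 2·(-5) = 11  (check: 792·(-2) + 146·11 = 22)
  q = 2: r = 18, s = 1 − 2·(-2) = 5, t = -5 − 2·11 = -27  (check: 792·5 + 146·(-27) = 18)
  q = 1: r = 4, s = -2 − 1·5 = -7, t = 11 − 1·(-27) = 38  (check: 792·(-7) + 146·38 = 4)
  q = 4: r = 2, s = 5 − 4·(-7) = 33, t = -27 − 4·38 = -179  (check: 792·33 + 146·(-179) = 2)
The row with r = 2 (the gcd) gives the Bezout coefficients s = 33, t = -179.
Result: 792 · (33) + 146 · (-179) = 2.

gcd(792, 146) = 2; s = 33, t = -179 (check: 792·33 + 146·(-179) = 2).


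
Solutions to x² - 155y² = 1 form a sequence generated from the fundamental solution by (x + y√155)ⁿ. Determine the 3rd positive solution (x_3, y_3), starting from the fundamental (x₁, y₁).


Step 1: Find the fundamental solution (x₁, y₁) of x² - 155y² = 1.
  Expand √155 as a continued fraction. a₀ = ⌊√155⌋ = 12; iterate m_{k+1} = d_k·a_k − m_k, d_{k+1} = (155 − m_{k+1}²)/d_k, a_{k+1} = ⌊(a₀ + m_{k+1})/d_{k+1}⌋ (starting m₀ = 0, d₀ = 1), with convergents p_k = a_k·p_{k-1} + p_{k-2}, q_k = a_k·q_{k-1} + q_{k-2} (p₋₁ = 1, q₋₁ = 0):
  k = 0: a₀ = 12; p₀/q₀ = 12/1; p₀² − 155·q₀² = 144 − 155 = -11.
  k = 1: m = 12, d = 11, a = ⌊(12 + 12)/11⌋ = 2; p/q = (2·12 + 1)/(2·1 + 0) = 25/2; p² − 155·q² = 625 − 620 = 5.
  k = 2: m = 10, d = 5, a = ⌊(12 + 10)/5⌋ = 4; p/q = (4·25 + 12)/(4·2 + 1) = 112/9; p² − 155·q² = 12544 − 12555 = -11.
  k = 3: m = 10, d = 11, a = ⌊(12 + 10)/11⌋ = 2; p/q = (2·112 + 25)/(2·9 + 2) = 249/20; p² − 155·q² = 62001 − 62000 = 1.
  The first convergent with p² − 155·q² = 1 gives the fundamental solution (x₁, y₁) = (249, 20).
Step 2: Apply the recurrence (x_{n+1}, y_{n+1}) = (x₁x_n + 155y₁y_n, x₁y_n + y₁x_n) repeatedly.
  From (x_1, y_1) = (249, 20): x_2 = 249·249 + 155·20·20 = 124001; y_2 = 249·20 + 20·249 = 9960.
  From (x_2, y_2) = (124001, 9960): x_3 = 249·124001 + 155·20·9960 = 61752249; y_3 = 249·9960 + 20·124001 = 4960060.
Step 3: Verify x_3² - 155·y_3² = 3813340256558001 - 3813340256558000 = 1 (should be 1). ✓

(x_1, y_1) = (249, 20); (x_3, y_3) = (61752249, 4960060).


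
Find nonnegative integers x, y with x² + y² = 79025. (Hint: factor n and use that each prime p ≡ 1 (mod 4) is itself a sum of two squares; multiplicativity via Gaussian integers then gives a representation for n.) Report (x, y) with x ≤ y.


Step 1: Factor n = 79025 = 5^2 · 29 · 109.
Step 2: Check the mod-4 condition on each prime factor: 5 ≡ 1 (mod 4), exponent 2; 29 ≡ 1 (mod 4), exponent 1; 109 ≡ 1 (mod 4), exponent 1.
All primes ≡ 3 (mod 4) appear to even exponent (or don't appear), so by the two-squares theorem n IS expressible as a sum of two squares.
Step 3: Build a representation. Group n = k² · m with k = 5 and m = 29 · 109 = 3161 (a product of primes ≡ 1 (mod 4)); a representation of m scales to one of n via (k·x)² + (k·y)² = k²(x² + y²). Each prime p ≡ 1 (mod 4) is itself a sum of two squares; find a² by testing p − a² for a perfect square:
  29: 29 − 1² = 28, 29 − 2² = 25 = 5² ⇒ 29 = 2² + 5².
  109: 109 − 1² = 108, 109 − 2² = 105, 109 − 3² = 100 = 10² ⇒ 109 = 3² + 10².
  Combine using the Brahmagupta–Fibonacci identity (a² + b²)(c² + d²) = (ac − bd)² + (ad + bc)² = (ac + bd)² + (ad − bc)²:
  29 · 109 = 3161: from (2² + 5²)(3² + 10²), take (2·3 − 5·10, 2·10 + 5·3) = (6 − 50, 20 + 15) = (-44, 35); dropping signs (only squares matter) gives (44, 35); check 44² + 35² = 1936 + 1225 = 3161 ✓.
  Scale by k = 5: (5·44, 5·35) = (220, 175).
Step 4: Order so x ≤ y and verify: 175² + 220² = 30625 + 48400 = 79025 = n. ✓

n = 79025 = 175² + 220² (one valid representation with x ≤ y).


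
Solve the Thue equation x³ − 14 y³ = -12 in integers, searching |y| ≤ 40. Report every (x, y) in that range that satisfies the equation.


The equation is x³ - 14y³ = -12. For fixed y, x³ = 14·y³ − 12, so a solution requires the RHS to be a perfect cube.
Strategy: iterate y from -40 to 40, compute RHS = 14·y³ − 12, and check whether it is a (positive or negative) perfect cube.
Check small values of y:
  y = 0: RHS = -12 is not a perfect cube.
  y = 1: RHS = 2 is not a perfect cube.
  y = -1: RHS = -26 is not a perfect cube.
  y = 2: RHS = 100 is not a perfect cube.
  y = -2: RHS = -124 is not a perfect cube.
  y = 3: RHS = 366 is not a perfect cube.
  y = -3: RHS = -390 is not a perfect cube.
Continuing the search up to |y| = 40 finds no solutions either.
No (x, y) in the scanned range satisfies the equation.

No integer solutions with |y| ≤ 40.


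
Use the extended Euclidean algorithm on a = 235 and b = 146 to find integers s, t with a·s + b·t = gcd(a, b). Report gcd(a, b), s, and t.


Euclidean algorithm on (235, 146) — divide until remainder is 0:
  235 = 1 · 146 + 89
  146 = 1 · 89 + 57
  89 = 1 · 57 + 32
  57 = 1 · 32 + 25
  32 = 1 · 25 + 7
  25 = 3 · 7 + 4
  7 = 1 · 4 + 3
  4 = 1 · 3 + 1
  3 = 3 · 1 + 0
gcd(235, 146) = 1.
Track Bezout coefficients alongside the remainders: start with r₀ = 235 = a·1 + b·0 (s = 1, t = 0) and r₁ = 146 = a·0 + b·1 (s = 0, t = 1); each new remainder r_{k+1} = r_{k-1} − q_k·r_k inherits s_{k+1} = s_{k-1} − q_k·s_k, t_{k+1} = t_{k-1} − q_k·t_k, so r_k = a·s_k + b·t_k at every step:
  q = 1: r = 89, s = 1 − 1·0 = 1, t = 0 − 1·1 = -1  (check: 235·1 + 146·(-1) = 89)
  q = 1: r = 57, s = 0 − 1·1 = -1, t = 1 − 1·(-1) = 2  (check: 235·(-1) + 146·2 = 57)
  q = 1: r = 32, s = 1 − 1·(-1) = 2, t = -1 − 1·2 = -3  (check: 235·2 + 146·(-3) = 32)
  q = 1: r = 25, s = -1 − 1·2 = -3, t = 2 − 1·(-3) = 5  (check: 235·(-3) + 146·5 = 25)
  q = 1: r = 7, s = 2 − 1·(-3) = 5, t = -3 − 1·5 = -8  (check: 235·5 + 146·(-8) = 7)
  q = 3: r = 4, s = -3 − 3·5 = -18, t = 5 − 3·(-8) = 29  (check: 235·(-18) + 146·29 = 4)
  q = 1: r = 3, s = 5 − 1·(-18) = 23, t = -8 − 1·29 = -37  (check: 235·23 + 146·(-37) = 3)
  q = 1: r = 1, s = -18 − 1·23 = -41, t = 29 − 1·(-37) = 66  (check: 235·(-41) + 146·66 = 1)
The row with r = 1 (the gcd) gives the Bezout coefficients s = -41, t = 66.
Result: 235 · (-41) + 146 · (66) = 1.

gcd(235, 146) = 1; s = -41, t = 66 (check: 235·(-41) + 146·66 = 1).


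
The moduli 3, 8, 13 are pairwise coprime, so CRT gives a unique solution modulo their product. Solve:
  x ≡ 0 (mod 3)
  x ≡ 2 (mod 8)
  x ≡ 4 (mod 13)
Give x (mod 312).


Moduli 3, 8, 13 are pairwise coprime; by CRT there is a unique solution modulo M = 3 · 8 · 13 = 312.
Solve pairwise, accumulating the modulus:
  Start with x ≡ 0 (mod 3).
  Combine with x ≡ 2 (mod 8): since gcd(3, 8) = 1, we get a unique residue mod 24.
    Write x = 0 + 3·t and substitute into x ≡ 2 (mod 8): 3·t ≡ 2 − 0 = 2 (mod 8).
    The inverse of 3 mod 8 is 3 (since 3·3 = 9 = 1·8 + 1), so t ≡ 3·2 = 6 ≡ 6 (mod 8).
    Then x = 0 + 3·6 = 18, valid modulo lcm(3, 8) = 24: x ≡ 18 (mod 24).
  Combine with x ≡ 4 (mod 13): since gcd(24, 13) = 1, we get a unique residue mod 312.
    Write x = 18 + 24·t and substitute into x ≡ 4 (mod 13): 24·t ≡ 4 − 18 = -14 (mod 13).
    Reduce coefficients mod 13: 11·t ≡ 12 (mod 13).
    The inverse of 11 mod 13 is 6 (since 11·6 = 66 = 5·13 + 1), so t ≡ 6·12 = 72 ≡ 7 (mod 13).
    Then x = 18 + 24·7 = 186, valid modulo lcm(24, 13) = 312: x ≡ 186 (mod 312).
Verify: 186 mod 3 = 0 ✓, 186 mod 8 = 2 ✓, 186 mod 13 = 4 ✓.

x ≡ 186 (mod 312).


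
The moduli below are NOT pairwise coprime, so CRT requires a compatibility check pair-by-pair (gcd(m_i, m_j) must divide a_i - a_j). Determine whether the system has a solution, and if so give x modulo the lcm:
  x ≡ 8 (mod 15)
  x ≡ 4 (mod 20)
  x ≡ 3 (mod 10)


Moduli 15, 20, 10 are not pairwise coprime, so CRT works modulo lcm(m_i) when all pairwise compatibility conditions hold.
Pairwise compatibility: gcd(m_i, m_j) must divide a_i - a_j for every pair.
Merge one congruence at a time:
  Start: x ≡ 8 (mod 15).
  Combine with x ≡ 4 (mod 20): gcd(15, 20) = 5, and 4 - 8 = -4 is NOT divisible by 5.
    ⇒ system is inconsistent (no integer solution).

No solution (the system is inconsistent).


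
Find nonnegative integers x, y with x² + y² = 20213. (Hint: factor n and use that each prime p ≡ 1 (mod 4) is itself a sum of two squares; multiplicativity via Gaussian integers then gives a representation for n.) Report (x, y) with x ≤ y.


Step 1: Factor n = 20213 = 17 · 29 · 41.
Step 2: Check the mod-4 condition on each prime factor: 17 ≡ 1 (mod 4), exponent 1; 29 ≡ 1 (mod 4), exponent 1; 41 ≡ 1 (mod 4), exponent 1.
All primes ≡ 3 (mod 4) appear to even exponent (or don't appear), so by the two-squares theorem n IS expressible as a sum of two squares.
Step 3: Build a representation. Here n = 17 · 29 · 41 is a product of primes ≡ 1 (mod 4). Each prime p ≡ 1 (mod 4) is itself a sum of two squares; find a² by testing p − a² for a perfect square:
  17: 17 − 1² = 16 = 4² ⇒ 17 = 1² + 4².
  29: 29 − 1² = 28, 29 − 2² = 25 = 5² ⇒ 29 = 2² + 5².
  41: 41 − 1² = 40, 41 − 2² = 37, 41 − 3² = 32, 41 − 4² = 25 = 5² ⇒ 41 = 4² + 5².
  Combine using the Brahmagupta–Fibonacci identity (a² + b²)(c² + d²) = (ac − bd)² + (ad + bc)² = (ac + bd)² + (ad − bc)²:
  17 · 29 = 493: from (1² + 4²)(2² + 5²), take (1·2 − 4·5, 1·5 + 4·2) = (2 − 20, 5 + 8) = (-18, 13); dropping signs (only squares matter) gives (18, 13); check 18² + 13² = 324 + 169 = 493 ✓.
  493 · 41 = 20213: from (18² + 13²)(4² + 5²), take (18·4 − 13·5, 18·5 + 13·4) = (72 − 65, 90 + 52) = (7, 142); check 7² + 142² = 49 + 20164 = 20213 ✓.
Step 4: Order so x ≤ y and verify: 7² + 142² = 49 + 20164 = 20213 = n. ✓

n = 20213 = 7² + 142² (one valid representation with x ≤ y).


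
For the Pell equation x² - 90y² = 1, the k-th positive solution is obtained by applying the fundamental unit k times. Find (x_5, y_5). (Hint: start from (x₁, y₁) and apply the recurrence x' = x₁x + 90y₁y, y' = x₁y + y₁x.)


Step 1: Find the fundamental solution (x₁, y₁) of x² - 90y² = 1.
  Expand √90 as a continued fraction. a₀ = ⌊√90⌋ = 9; iterate m_{k+1} = d_k·a_k − m_k, d_{k+1} = (90 − m_{k+1}²)/d_k, a_{k+1} = ⌊(a₀ + m_{k+1})/d_{k+1}⌋ (starting m₀ = 0, d₀ = 1), with convergents p_k = a_k·p_{k-1} + p_{k-2}, q_k = a_k·q_{k-1} + q_{k-2} (p₋₁ = 1, q₋₁ = 0):
  k = 0: a₀ = 9; p₀/q₀ = 9/1; p₀² − 90·q₀² = 81 − 90 = -9.
  k = 1: m = 9, d = 9, a = ⌊(9 + 9)/9⌋ = 2; p/q = (2·9 + 1)/(2·1 + 0) = 19/2; p² − 90·q² = 361 − 360 = 1.
  The first convergent with p² − 90·q² = 1 gives the fundamental solution (x₁, y₁) = (19, 2).
Step 2: Apply the recurrence (x_{n+1}, y_{n+1}) = (x₁x_n + 90y₁y_n, x₁y_n + y₁x_n) repeatedly.
  From (x_1, y_1) = (19, 2): x_2 = 19·19 + 90·2·2 = 721; y_2 = 19·2 + 2·19 = 76.
  From (x_2, y_2) = (721, 76): x_3 = 19·721 + 90·2·76 = 27379; y_3 = 19·76 + 2·721 = 2886.
  From (x_3, y_3) = (27379, 2886): x_4 = 19·27379 + 90·2·2886 = 1039681; y_4 = 19·2886 + 2·27379 = 109592.
  From (x_4, y_4) = (1039681, 109592): x_5 = 19·1039681 + 90·2·109592 = 39480499; y_5 = 19·109592 + 2·1039681 = 4161610.
Step 3: Verify x_5² - 90·y_5² = 1558709801289001 - 1558709801289000 = 1 (should be 1). ✓

(x_1, y_1) = (19, 2); (x_5, y_5) = (39480499, 4161610).


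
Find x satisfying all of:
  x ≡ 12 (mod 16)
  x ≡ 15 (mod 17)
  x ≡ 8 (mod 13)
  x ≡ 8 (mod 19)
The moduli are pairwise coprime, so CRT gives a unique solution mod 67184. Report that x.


Product of moduli M = 16 · 17 · 13 · 19 = 67184.
Merge one congruence at a time:
  Start: x ≡ 12 (mod 16).
  Combine with x ≡ 15 (mod 17); new modulus lcm = 272.
    Write x = 12 + 16·t and substitute into x ≡ 15 (mod 17): 16·t ≡ 15 − 12 = 3 (mod 17).
    The inverse of 16 mod 17 is 16 (since 16·16 = 256 = 15·17 + 1), so t ≡ 16·3 = 48 ≡ 14 (mod 17).
    Then x = 12 + 16·14 = 236, valid modulo lcm(16, 17) = 272: x ≡ 236 (mod 272).
  Combine with x ≡ 8 (mod 13); new modulus lcm = 3536.
    Write x = 236 + 272·t and substitute into x ≡ 8 (mod 13): 272·t ≡ 8 − 236 = -228 (mod 13).
    Reduce coefficients mod 13: 12·t ≡ 6 (mod 13).
    The inverse of 12 mod 13 is 12 (since 12·12 = 144 = 11·13 + 1), so t ≡ 12·6 = 72 ≡ 7 (mod 13).
    Then x = 236 + 272·7 = 2140, valid modulo lcm(272, 13) = 3536: x ≡ 2140 (mod 3536).
  Combine with x ≡ 8 (mod 19); new modulus lcm = 67184.
    Write x = 2140 + 3536·t and substitute into x ≡ 8 (mod 19): 3536·t ≡ 8 − 2140 = -2132 (mod 19).
    Reduce coefficients mod 19: 2·t ≡ 15 (mod 19).
    The inverse of 2 mod 19 is 10 (since 2·10 = 20 = 1·19 + 1), so t ≡ 10·15 = 150 ≡ 17 (mod 19).
    Then x = 2140 + 3536·17 = 62252, valid modulo lcm(3536, 19) = 67184: x ≡ 62252 (mod 67184).
Verify against each original: 62252 mod 16 = 12, 62252 mod 17 = 15, 62252 mod 13 = 8, 62252 mod 19 = 8.

x ≡ 62252 (mod 67184).


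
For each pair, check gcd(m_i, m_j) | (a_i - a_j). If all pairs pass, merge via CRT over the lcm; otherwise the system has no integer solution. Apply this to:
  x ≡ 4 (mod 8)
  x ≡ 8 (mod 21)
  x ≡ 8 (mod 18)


Moduli 8, 21, 18 are not pairwise coprime, so CRT works modulo lcm(m_i) when all pairwise compatibility conditions hold.
Pairwise compatibility: gcd(m_i, m_j) must divide a_i - a_j for every pair.
Merge one congruence at a time:
  Start: x ≡ 4 (mod 8).
  Combine with x ≡ 8 (mod 21): gcd(8, 21) = 1; 8 - 4 = 4, which IS divisible by 1, so compatible.
    Write x = 4 + 8·t and substitute into x ≡ 8 (mod 21): 8·t ≡ 8 − 4 = 4 (mod 21).
    The inverse of 8 mod 21 is 8 (since 8·8 = 64 = 3·21 + 1), so t ≡ 8·4 = 32 ≡ 11 (mod 21).
    Then x = 4 + 8·11 = 92, valid modulo lcm(8, 21) = 168: x ≡ 92 (mod 168).
  Combine with x ≡ 8 (mod 18): gcd(168, 18) = 6; 8 - 92 = -84, which IS divisible by 6, so compatible.
    Write x = 92 + 168·t and substitute into x ≡ 8 (mod 18): 168·t ≡ 8 − 92 = -84 (mod 18).
    Divide the congruence (and modulus) by g = 6: 28·t ≡ -14 (mod 3).
    Reduce coefficients mod 3: 1·t ≡ 1 (mod 3).
    So t ≡ 1 (mod 3).
    Then x = 92 + 168·1 = 260, valid modulo lcm(168, 18) = 504: x ≡ 260 (mod 504).
Verify: 260 mod 8 = 4, 260 mod 21 = 8, 260 mod 18 = 8.

x ≡ 260 (mod 504).


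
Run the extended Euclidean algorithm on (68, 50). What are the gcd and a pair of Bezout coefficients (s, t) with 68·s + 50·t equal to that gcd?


Euclidean algorithm on (68, 50) — divide until remainder is 0:
  68 = 1 · 50 + 18
  50 = 2 · 18 + 14
  18 = 1 · 14 + 4
  14 = 3 · 4 + 2
  4 = 2 · 2 + 0
gcd(68, 50) = 2.
Track Bezout coefficients alongside the remainders: start with r₀ = 68 = a·1 + b·0 (s = 1, t = 0) and r₁ = 50 = a·0 + b·1 (s = 0, t = 1); each new remainder r_{k+1} = r_{k-1} − q_k·r_k inherits s_{k+1} = s_{k-1} − q_k·s_k, t_{k+1} = t_{k-1} − q_k·t_k, so r_k = a·s_k + b·t_k at every step:
  q = 1: r = 18, s = 1 − 1·0 = 1, t = 0 − 1·1 = -1  (check: 68·1 + 50·(-1) = 18)
  q = 2: r = 14, s = 0 − 2·1 = -2, t = 1 − 2·(-1) = 3  (check: 68·(-2) + 50·3 = 14)
  q = 1: r = 4, s = 1 − 1·(-2) = 3, t = -1 − 1·3 = -4  (check: 68·3 + 50·(-4) = 4)
  q = 3: r = 2, s = -2 − 3·3 = -11, t = 3 − 3·(-4) = 15  (check: 68·(-11) + 50·15 = 2)
The row with r = 2 (the gcd) gives the Bezout coefficients s = -11, t = 15.
Result: 68 · (-11) + 50 · (15) = 2.

gcd(68, 50) = 2; s = -11, t = 15 (check: 68·(-11) + 50·15 = 2).


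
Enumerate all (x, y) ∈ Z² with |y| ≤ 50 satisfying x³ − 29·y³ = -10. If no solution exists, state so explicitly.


The equation is x³ - 29y³ = -10. For fixed y, x³ = 29·y³ − 10, so a solution requires the RHS to be a perfect cube.
Strategy: iterate y from -50 to 50, compute RHS = 29·y³ − 10, and check whether it is a (positive or negative) perfect cube.
Check small values of y:
  y = 0: RHS = -10 is not a perfect cube.
  y = 1: RHS = 19 is not a perfect cube.
  y = -1: RHS = -39 is not a perfect cube.
  y = 2: RHS = 222 is not a perfect cube.
  y = -2: RHS = -242 is not a perfect cube.
  y = 3: RHS = 773 is not a perfect cube.
  y = -3: RHS = -793 is not a perfect cube.
Continuing the search up to |y| = 50 finds no solutions either.
No (x, y) in the scanned range satisfies the equation.

No integer solutions with |y| ≤ 50.


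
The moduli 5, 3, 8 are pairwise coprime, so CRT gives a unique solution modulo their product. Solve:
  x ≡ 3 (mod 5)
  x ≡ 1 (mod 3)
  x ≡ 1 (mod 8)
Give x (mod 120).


Moduli 5, 3, 8 are pairwise coprime; by CRT there is a unique solution modulo M = 5 · 3 · 8 = 120.
Solve pairwise, accumulating the modulus:
  Start with x ≡ 3 (mod 5).
  Combine with x ≡ 1 (mod 3): since gcd(5, 3) = 1, we get a unique residue mod 15.
    Write x = 3 + 5·t and substitute into x ≡ 1 (mod 3): 5·t ≡ 1 − 3 = -2 (mod 3).
    Reduce coefficients mod 3: 2·t ≡ 1 (mod 3).
    The inverse of 2 mod 3 is 2 (since 2·2 = 4 = 1·3 + 1), so t ≡ 2·1 = 2 ≡ 2 (mod 3).
    Then x = 3 + 5·2 = 13, valid modulo lcm(5, 3) = 15: x ≡ 13 (mod 15).
  Combine with x ≡ 1 (mod 8): since gcd(15, 8) = 1, we get a unique residue mod 120.
    Write x = 13 + 15·t and substitute into x ≡ 1 (mod 8): 15·t ≡ 1 − 13 = -12 (mod 8).
    Reduce coefficients mod 8: 7·t ≡ 4 (mod 8).
    The inverse of 7 mod 8 is 7 (since 7·7 = 49 = 6·8 + 1), so t ≡ 7·4 = 28 ≡ 4 (mod 8).
    Then x = 13 + 15·4 = 73, valid modulo lcm(15, 8) = 120: x ≡ 73 (mod 120).
Verify: 73 mod 5 = 3 ✓, 73 mod 3 = 1 ✓, 73 mod 8 = 1 ✓.

x ≡ 73 (mod 120).


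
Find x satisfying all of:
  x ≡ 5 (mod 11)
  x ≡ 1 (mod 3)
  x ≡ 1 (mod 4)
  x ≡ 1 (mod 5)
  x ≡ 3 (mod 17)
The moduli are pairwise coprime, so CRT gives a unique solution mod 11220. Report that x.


Product of moduli M = 11 · 3 · 4 · 5 · 17 = 11220.
Merge one congruence at a time:
  Start: x ≡ 5 (mod 11).
  Combine with x ≡ 1 (mod 3); new modulus lcm = 33.
    Write x = 5 + 11·t and substitute into x ≡ 1 (mod 3): 11·t ≡ 1 − 5 = -4 (mod 3).
    Reduce coefficients mod 3: 2·t ≡ 2 (mod 3).
    The inverse of 2 mod 3 is 2 (since 2·2 = 4 = 1·3 + 1), so t ≡ 2·2 = 4 ≡ 1 (mod 3).
    Then x = 5 + 11·1 = 16, valid modulo lcm(11, 3) = 33: x ≡ 16 (mod 33).
  Combine with x ≡ 1 (mod 4); new modulus lcm = 132.
    Write x = 16 + 33·t and substitute into x ≡ 1 (mod 4): 33·t ≡ 1 − 16 = -15 (mod 4).
    Reduce coefficients mod 4: 1·t ≡ 1 (mod 4).
    So t ≡ 1 (mod 4).
    Then x = 16 + 33·1 = 49, valid modulo lcm(33, 4) = 132: x ≡ 49 (mod 132).
  Combine with x ≡ 1 (mod 5); new modulus lcm = 660.
    Write x = 49 + 132·t and substitute into x ≡ 1 (mod 5): 132·t ≡ 1 − 49 = -48 (mod 5).
    Reduce coefficients mod 5: 2·t ≡ 2 (mod 5).
    The inverse of 2 mod 5 is 3 (since 2·3 = 6 = 1·5 + 1), so t ≡ 3·2 = 6 ≡ 1 (mod 5).
    Then x = 49 + 132·1 = 181, valid modulo lcm(132, 5) = 660: x ≡ 181 (mod 660).
  Combine with x ≡ 3 (mod 17); new modulus lcm = 11220.
    Write x = 181 + 660·t and substitute into x ≡ 3 (mod 17): 660·t ≡ 3 − 181 = -178 (mod 17).
    Reduce coefficients mod 17: 14·t ≡ 9 (mod 17).
    The inverse of 14 mod 17 is 11 (since 14·11 = 154 = 9·17 + 1), so t ≡ 11·9 = 99 ≡ 14 (mod 17).
    Then x = 181 + 660·14 = 9421, valid modulo lcm(660, 17) = 11220: x ≡ 9421 (mod 11220).
Verify against each original: 9421 mod 11 = 5, 9421 mod 3 = 1, 9421 mod 4 = 1, 9421 mod 5 = 1, 9421 mod 17 = 3.

x ≡ 9421 (mod 11220).


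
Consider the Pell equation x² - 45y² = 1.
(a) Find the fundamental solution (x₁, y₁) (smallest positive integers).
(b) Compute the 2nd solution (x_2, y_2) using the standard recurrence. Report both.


Step 1: Find the fundamental solution (x₁, y₁) of x² - 45y² = 1.
  Expand √45 as a continued fraction. a₀ = ⌊√45⌋ = 6; iterate m_{k+1} = d_k·a_k − m_k, d_{k+1} = (45 − m_{k+1}²)/d_k, a_{k+1} = ⌊(a₀ + m_{k+1})/d_{k+1}⌋ (starting m₀ = 0, d₀ = 1), with convergents p_k = a_k·p_{k-1} + p_{k-2}, q_k = a_k·q_{k-1} + q_{k-2} (p₋₁ = 1, q₋₁ = 0):
  k = 0: a₀ = 6; p₀/q₀ = 6/1; p₀² − 45·q₀² = 36 − 45 = -9.
  k = 1: m = 6, d = 9, a = ⌊(6 + 6)/9⌋ = 1; p/q = (1·6 + 1)/(1·1 + 0) = 7/1; p² − 45·q² = 49 − 45 = 4.
  k = 2: m = 3, d = 4, a = ⌊(6 + 3)/4⌋ = 2; p/q = (2·7 + 6)/(2·1 + 1) = 20/3; p² − 45·q² = 400 − 405 = -5.
  k = 3: m = 5, d = 5, a = ⌊(6 + 5)/5⌋ = 2; p/q = (2·20 + 7)/(2·3 + 1) = 47/7; p² − 45·q² = 2209 − 2205 = 4.
  k = 4: m = 5, d = 4, a = ⌊(6 + 5)/4⌋ = 2; p/q = (2·47 + 20)/(2·7 + 3) = 114/17; p² − 45·q² = 12996 − 13005 = -9.
  k = 5: m = 3, d = 9, a = ⌊(6 + 3)/9⌋ = 1; p/q = (1·114 + 47)/(1·17 + 7) = 161/24; p² − 45·q² = 25921 − 25920 = 1.
  The first convergent with p² − 45·q² = 1 gives the fundamental solution (x₁, y₁) = (161, 24).
Step 2: Apply the recurrence (x_{n+1}, y_{n+1}) = (x₁x_n + 45y₁y_n, x₁y_n + y₁x_n) repeatedly.
  From (x_1, y_1) = (161, 24): x_2 = 161·161 + 45·24·24 = 51841; y_2 = 161·24 + 24·161 = 7728.
Step 3: Verify x_2² - 45·y_2² = 2687489281 - 2687489280 = 1 (should be 1). ✓

(x_1, y_1) = (161, 24); (x_2, y_2) = (51841, 7728).


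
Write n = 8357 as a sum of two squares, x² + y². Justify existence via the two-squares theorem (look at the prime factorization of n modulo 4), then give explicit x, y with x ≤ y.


Step 1: Factor n = 8357 = 61 · 137.
Step 2: Check the mod-4 condition on each prime factor: 61 ≡ 1 (mod 4), exponent 1; 137 ≡ 1 (mod 4), exponent 1.
All primes ≡ 3 (mod 4) appear to even exponent (or don't appear), so by the two-squares theorem n IS expressible as a sum of two squares.
Step 3: Build a representation. Here n = 61 · 137 is a product of primes ≡ 1 (mod 4). Each prime p ≡ 1 (mod 4) is itself a sum of two squares; find a² by testing p − a² for a perfect square:
  61: 61 − 1² = 60, 61 − 2² = 57, 61 − 3² = 52, 61 − 4² = 45, 61 − 5² = 36 = 6² ⇒ 61 = 5² + 6².
  137: 137 − 1² = 136, 137 − 2² = 133, 137 − 3² = 128, 137 − 4² = 121 = 11² ⇒ 137 = 4² + 11².
  Combine using the Brahmagupta–Fibonacci identity (a² + b²)(c² + d²) = (ac − bd)² + (ad + bc)² = (ac + bd)² + (ad − bc)²:
  61 · 137 = 8357: from (5² + 6²)(4² + 11²), take (5·4 − 6·11, 5·11 + 6·4) = (20 − 66, 55 + 24) = (-46, 79); dropping signs (only squares matter) gives (46, 79); check 46² + 79² = 2116 + 6241 = 8357 ✓.
Step 4: Order so x ≤ y and verify: 46² + 79² = 2116 + 6241 = 8357 = n. ✓

n = 8357 = 46² + 79² (one valid representation with x ≤ y).


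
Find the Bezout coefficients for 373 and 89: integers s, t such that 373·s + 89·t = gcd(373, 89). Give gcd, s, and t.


Euclidean algorithm on (373, 89) — divide until remainder is 0:
  373 = 4 · 89 + 17
  89 = 5 · 17 + 4
  17 = 4 · 4 + 1
  4 = 4 · 1 + 0
gcd(373, 89) = 1.
Track Bezout coefficients alongside the remainders: start with r₀ = 373 = a·1 + b·0 (s = 1, t = 0) and r₁ = 89 = a·0 + b·1 (s = 0, t = 1); each new remainder r_{k+1} = r_{k-1} − q_k·r_k inherits s_{k+1} = s_{k-1} − q_k·s_k, t_{k+1} = t_{k-1} − q_k·t_k, so r_k = a·s_k + b·t_k at every step:
  q = 4: r = 17, s = 1 − 4·0 = 1, t = 0 − 4·1 = -4  (check: 373·1 + 89·(-4) = 17)
  q = 5: r = 4, s = 0 − 5·1 = -5, t = 1 − 5·(-4) = 21  (check: 373·(-5) + 89·21 = 4)
  q = 4: r = 1, s = 1 − 4·(-5) = 21, t = -4 − 4·21 = -88  (check: 373·21 + 89·(-88) = 1)
The row with r = 1 (the gcd) gives the Bezout coefficients s = 21, t = -88.
Result: 373 · (21) + 89 · (-88) = 1.

gcd(373, 89) = 1; s = 21, t = -88 (check: 373·21 + 89·(-88) = 1).


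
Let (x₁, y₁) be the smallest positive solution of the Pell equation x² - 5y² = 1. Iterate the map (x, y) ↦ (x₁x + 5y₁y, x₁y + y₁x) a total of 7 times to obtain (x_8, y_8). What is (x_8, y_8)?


Step 1: Find the fundamental solution (x₁, y₁) of x² - 5y² = 1.
  Expand √5 as a continued fraction. a₀ = ⌊√5⌋ = 2; iterate m_{k+1} = d_k·a_k − m_k, d_{k+1} = (5 − m_{k+1}²)/d_k, a_{k+1} = ⌊(a₀ + m_{k+1})/d_{k+1}⌋ (starting m₀ = 0, d₀ = 1), with convergents p_k = a_k·p_{k-1} + p_{k-2}, q_k = a_k·q_{k-1} + q_{k-2} (p₋₁ = 1, q₋₁ = 0):
  k = 0: a₀ = 2; p₀/q₀ = 2/1; p₀² − 5·q₀² = 4 − 5 = -1.
  k = 1: m = 2, d = 1, a = ⌊(2 + 2)/1⌋ = 4; p/q = (4·2 + 1)/(4·1 + 0) = 9/4; p² − 5·q² = 81 − 80 = 1.
  The first convergent with p² − 5·q² = 1 gives the fundamental solution (x₁, y₁) = (9, 4).
Step 2: Apply the recurrence (x_{n+1}, y_{n+1}) = (x₁x_n + 5y₁y_n, x₁y_n + y₁x_n) repeatedly.
  From (x_1, y_1) = (9, 4): x_2 = 9·9 + 5·4·4 = 161; y_2 = 9·4 + 4·9 = 72.
  From (x_2, y_2) = (161, 72): x_3 = 9·161 + 5·4·72 = 2889; y_3 = 9·72 + 4·161 = 1292.
  From (x_3, y_3) = (2889, 1292): x_4 = 9·2889 + 5·4·1292 = 51841; y_4 = 9·1292 + 4·2889 = 23184.
  From (x_4, y_4) = (51841, 23184): x_5 = 9·51841 + 5·4·23184 = 930249; y_5 = 9·23184 + 4·51841 = 416020.
  From (x_5, y_5) = (930249, 416020): x_6 = 9·930249 + 5·4·416020 = 16692641; y_6 = 9·416020 + 4·930249 = 7465176.
  From (x_6, y_6) = (16692641, 7465176): x_7 = 9·16692641 + 5·4·7465176 = 299537289; y_7 = 9·7465176 + 4·16692641 = 133957148.
  From (x_7, y_7) = (299537289, 133957148): x_8 = 9·299537289 + 5·4·133957148 = 5374978561; y_8 = 9·133957148 + 4·299537289 = 2403763488.
Step 3: Verify x_8² - 5·y_8² = 28890394531209630721 - 28890394531209630720 = 1 (should be 1). ✓

(x_1, y_1) = (9, 4); (x_8, y_8) = (5374978561, 2403763488).


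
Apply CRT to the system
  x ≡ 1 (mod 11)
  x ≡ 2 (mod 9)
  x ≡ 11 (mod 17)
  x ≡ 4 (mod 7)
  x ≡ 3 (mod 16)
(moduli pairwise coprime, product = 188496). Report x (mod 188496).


Product of moduli M = 11 · 9 · 17 · 7 · 16 = 188496.
Merge one congruence at a time:
  Start: x ≡ 1 (mod 11).
  Combine with x ≡ 2 (mod 9); new modulus lcm = 99.
    Write x = 1 + 11·t and substitute into x ≡ 2 (mod 9): 11·t ≡ 2 − 1 = 1 (mod 9).
    Reduce coefficients mod 9: 2·t ≡ 1 (mod 9).
    The inverse of 2 mod 9 is 5 (since 2·5 = 10 = 1·9 + 1), so t ≡ 5·1 = 5 ≡ 5 (mod 9).
    Then x = 1 + 11·5 = 56, valid modulo lcm(11, 9) = 99: x ≡ 56 (mod 99).
  Combine with x ≡ 11 (mod 17); new modulus lcm = 1683.
    Write x = 56 + 99·t and substitute into x ≡ 11 (mod 17): 99·t ≡ 11 − 56 = -45 (mod 17).
    Reduce coefficients mod 17: 14·t ≡ 6 (mod 17).
    The inverse of 14 mod 17 is 11 (since 14·11 = 154 = 9·17 + 1), so t ≡ 11·6 = 66 ≡ 15 (mod 17).
    Then x = 56 + 99·15 = 1541, valid modulo lcm(99, 17) = 1683: x ≡ 1541 (mod 1683).
  Combine with x ≡ 4 (mod 7); new modulus lcm = 11781.
    Write x = 1541 + 1683·t and substitute into x ≡ 4 (mod 7): 1683·t ≡ 4 − 1541 = -1537 (mod 7).
    Reduce coefficients mod 7: 3·t ≡ 3 (mod 7).
    The inverse of 3 mod 7 is 5 (since 3·5 = 15 = 2·7 + 1), so t ≡ 5·3 = 15 ≡ 1 (mod 7).
    Then x = 1541 + 1683·1 = 3224, valid modulo lcm(1683, 7) = 11781: x ≡ 3224 (mod 11781).
  Combine with x ≡ 3 (mod 16); new modulus lcm = 188496.
    Write x = 3224 + 11781·t and substitute into x ≡ 3 (mod 16): 11781·t ≡ 3 − 3224 = -3221 (mod 16).
    Reduce coefficients mod 16: 5·t ≡ 11 (mod 16).
    The inverse of 5 mod 16 is 13 (since 5·13 = 65 = 4·16 + 1), so t ≡ 13·11 = 143 ≡ 15 (mod 16).
    Then x = 3224 + 11781·15 = 179939, valid modulo lcm(11781, 16) = 188496: x ≡ 179939 (mod 188496).
Verify against each original: 179939 mod 11 = 1, 179939 mod 9 = 2, 179939 mod 17 = 11, 179939 mod 7 = 4, 179939 mod 16 = 3.

x ≡ 179939 (mod 188496).
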